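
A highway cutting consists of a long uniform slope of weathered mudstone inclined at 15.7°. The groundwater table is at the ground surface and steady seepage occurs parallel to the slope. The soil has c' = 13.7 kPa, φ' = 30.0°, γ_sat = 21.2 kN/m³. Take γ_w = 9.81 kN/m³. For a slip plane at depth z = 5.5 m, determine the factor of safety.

With seepage parallel to the slope and the water table at the surface, the effective normal stress on the slip plane uses the buoyant unit weight γ' = γ_sat − γ_w while the driving shear stress uses γ_sat:
FS = [c' + γ' z cos²β tanφ'] / [γ_sat z sinβ cosβ]
γ' = 21.2 − 9.81 = 11.39 kN/m³
Numerator = 13.7 + 11.39·5.5·cos²15.7°·tan30.0° = 13.7 + 11.39·5.5·0.9268·0.5774 = 47.220 kPa
Denominator = 21.2·5.5·sin15.7°·cos15.7° = 21.2·5.5·0.2706·0.9627 = 30.375 kPa
FS = 47.220 / 30.375 = 1.555

FS = 1.55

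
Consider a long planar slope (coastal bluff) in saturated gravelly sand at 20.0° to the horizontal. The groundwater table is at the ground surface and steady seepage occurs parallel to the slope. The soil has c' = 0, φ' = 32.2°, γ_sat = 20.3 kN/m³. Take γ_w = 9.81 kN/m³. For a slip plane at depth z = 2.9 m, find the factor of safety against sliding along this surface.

FS = 0.89

With seepage parallel to the slope and the water table at the surface, the effective normal stress on the slip plane uses the buoyant unit weight γ' = γ_sat − γ_w while the driving shear stress uses γ_sat:
FS = [c' + γ' z cos²β tanφ'] / [γ_sat z sinβ cosβ]
(For c' = 0 this reduces to FS = (γ'/γ_sat)·tanφ'/tanβ.)
γ' = 20.3 − 9.81 = 10.49 kN/m³
Numerator = 0.0 + 10.49·2.9·cos²20.0°·tan32.2° = 0.0 + 10.49·2.9·0.8830·0.6297 = 16.916 kPa
Denominator = 20.3·2.9·sin20.0°·cos20.0° = 20.3·2.9·0.3420·0.9397 = 18.920 kPa
FS = 16.916 / 18.920 = 0.894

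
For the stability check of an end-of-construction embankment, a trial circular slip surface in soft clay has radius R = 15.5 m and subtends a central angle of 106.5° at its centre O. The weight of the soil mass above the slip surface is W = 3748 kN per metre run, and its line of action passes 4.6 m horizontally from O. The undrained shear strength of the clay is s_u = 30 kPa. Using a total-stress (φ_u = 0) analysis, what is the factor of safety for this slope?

FS = 0.78

Taking moments about the centre O, the resisting moment is provided by the undrained shear strength acting along the arc:
Arc length L_a = R·θ = 15.5·(106.5°·π/180) = 15.5·1.8588 = 28.81 m
M_R = s_u·L_a·R = 30·28.81·15.5 = 13397.1 kN·m/m
M_D = W·d = 3748·4.6 = 17240.8 kN·m/m
FS = M_R / M_D = 13397.1 / 17240.8 = 0.777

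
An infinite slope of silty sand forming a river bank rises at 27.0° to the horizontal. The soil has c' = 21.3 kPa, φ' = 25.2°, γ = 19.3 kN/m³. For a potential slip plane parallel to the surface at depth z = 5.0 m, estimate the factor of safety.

For an infinite slope with a slip plane parallel to the surface (no pore pressure): FS = [c' + γz cos²β tanφ'] / [γz sinβ cosβ].
γz = 19.3·5.0 = 96.50 kN/m²
Numerator = 21.3 + 96.50·cos²27.0°·tan25.2° = 21.3 + 96.50·0.7939·0.4706 = 57.350 kPa
Denominator = 96.50·sin27.0°·cos27.0° = 96.50·0.4540·0.8910 = 39.035 kPa
FS = 57.350 / 39.035 = 1.469

FS = 1.47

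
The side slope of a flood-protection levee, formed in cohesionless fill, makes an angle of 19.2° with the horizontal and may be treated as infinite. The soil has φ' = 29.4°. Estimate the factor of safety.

For a dry cohesionless infinite slope the factor of safety is FS = tanφ' / tanβ.
FS = tan29.4° / tan19.2° = 0.5635 / 0.3482 = 1.618

FS = 1.62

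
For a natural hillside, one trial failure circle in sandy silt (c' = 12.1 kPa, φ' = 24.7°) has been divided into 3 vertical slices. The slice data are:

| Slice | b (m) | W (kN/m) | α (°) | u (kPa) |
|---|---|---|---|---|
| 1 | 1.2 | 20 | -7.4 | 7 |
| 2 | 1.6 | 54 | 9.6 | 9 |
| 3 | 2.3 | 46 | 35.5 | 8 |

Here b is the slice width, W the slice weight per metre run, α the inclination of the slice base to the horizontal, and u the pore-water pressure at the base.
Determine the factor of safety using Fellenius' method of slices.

Ordinary method of slices: FS = Σ[c'·Δl_i + (W_i cosα_i − u_i·Δl_i)·tanφ'] / Σ W_i sinα_i, with Δl_i = b_i / cosα_i.
Slice 1: Δl = 1.2/cos(-7.4°) = 1.210 m; N'_1 = 20·cos(-7.4°) − 7·1.210 = 11.4; c'Δl = 14.64; W sinα = -2.6
Slice 2: Δl = 1.6/cos9.6° = 1.623 m; N'_2 = 54·cos9.6° − 9·1.623 = 38.6; c'Δl = 19.63; W sinα = 9.0
Slice 3: Δl = 2.3/cos35.5° = 2.825 m; N'_3 = 46·cos35.5° − 8·2.825 = 14.8; c'Δl = 34.18; W sinα = 26.7
Σc'Δl = 68.5 kN/m; ΣN' = 64.9 kN/m; ΣW sinα = 33.1 kN/m
Resisting = 68.5 + 64.9·tan24.7° = 68.5 + 29.8 = 98.3 kN/m
FS = 98.3 / 33.1 = 2.966

FS = 2.97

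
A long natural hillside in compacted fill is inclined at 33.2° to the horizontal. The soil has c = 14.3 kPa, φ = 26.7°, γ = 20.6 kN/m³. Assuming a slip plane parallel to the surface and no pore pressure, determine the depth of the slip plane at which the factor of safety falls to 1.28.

Setting FS = 1.28 in FS = [c + γz cos²β tanφ] / [γz sinβ cosβ] and solving for z:
z = c / [γ cosβ (FS·sinβ − cosβ·tanφ)]
  = 14.3 / [20.6·cos33.2°·(1.28·sin33.2° − cos33.2°·tan26.7°)]
  = 14.3 / [20.6·0.8368·(1.28·0.5476 − 0.8368·0.5029)]
  = 14.3 / 4.8270 = 2.962 m

z = 2.96 m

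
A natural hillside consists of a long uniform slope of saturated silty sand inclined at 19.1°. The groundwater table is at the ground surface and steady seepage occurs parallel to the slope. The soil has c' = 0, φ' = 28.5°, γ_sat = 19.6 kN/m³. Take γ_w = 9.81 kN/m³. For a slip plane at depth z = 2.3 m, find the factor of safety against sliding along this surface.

FS = 0.78

With seepage parallel to the slope and the water table at the surface, the effective normal stress on the slip plane uses the buoyant unit weight γ' = γ_sat − γ_w while the driving shear stress uses γ_sat:
FS = [c' + γ' z cos²β tanφ'] / [γ_sat z sinβ cosβ]
(For c' = 0 this reduces to FS = (γ'/γ_sat)·tanφ'/tanβ.)
γ' = 19.6 − 9.81 = 9.79 kN/m³
Numerator = 0.0 + 9.79·2.3·cos²19.1°·tan28.5° = 0.0 + 9.79·2.3·0.8929·0.5430 = 10.917 kPa
Denominator = 19.6·2.3·sin19.1°·cos19.1° = 19.6·2.3·0.3272·0.9449 = 13.939 kPa
FS = 10.917 / 13.939 = 0.783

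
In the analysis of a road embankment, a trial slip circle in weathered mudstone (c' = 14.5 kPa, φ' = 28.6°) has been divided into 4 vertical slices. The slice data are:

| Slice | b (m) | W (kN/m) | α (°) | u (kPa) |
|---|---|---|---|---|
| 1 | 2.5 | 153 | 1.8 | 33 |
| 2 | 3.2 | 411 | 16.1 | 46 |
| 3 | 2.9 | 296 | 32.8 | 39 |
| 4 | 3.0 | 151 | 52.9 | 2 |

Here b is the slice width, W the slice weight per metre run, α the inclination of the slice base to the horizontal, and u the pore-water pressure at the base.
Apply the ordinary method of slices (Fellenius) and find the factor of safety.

Ordinary method of slices: FS = Σ[c'·Δl_i + (W_i cosα_i − u_i·Δl_i)·tanφ'] / Σ W_i sinα_i, with Δl_i = b_i / cosα_i.
Slice 1: Δl = 2.5/cos1.8° = 2.501 m; N'_1 = 153·cos1.8° − 33·2.501 = 70.4; c'Δl = 36.27; W sinα = 4.8
Slice 2: Δl = 3.2/cos16.1° = 3.331 m; N'_2 = 411·cos16.1° − 46·3.331 = 241.7; c'Δl = 48.29; W sinα = 114.0
Slice 3: Δl = 2.9/cos32.8° = 3.450 m; N'_3 = 296·cos32.8° − 39·3.450 = 114.3; c'Δl = 50.03; W sinα = 160.3
Slice 4: Δl = 3.0/cos52.9° = 4.973 m; N'_4 = 151·cos52.9° − 2·4.973 = 81.1; c'Δl = 72.11; W sinα = 120.4
Σc'Δl = 206.7 kN/m; ΣN' = 507.4 kN/m; ΣW sinα = 399.6 kN/m
Resisting = 206.7 + 507.4·tan28.6° = 206.7 + 276.7 = 483.4 kN/m
FS = 483.4 / 399.6 = 1.210

FS = 1.21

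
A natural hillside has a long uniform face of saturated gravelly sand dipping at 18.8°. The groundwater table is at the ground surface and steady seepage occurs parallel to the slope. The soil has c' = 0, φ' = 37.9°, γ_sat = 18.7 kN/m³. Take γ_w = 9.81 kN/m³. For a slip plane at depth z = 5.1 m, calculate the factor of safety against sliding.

FS = 1.09

With seepage parallel to the slope and the water table at the surface, the effective normal stress on the slip plane uses the buoyant unit weight γ' = γ_sat − γ_w while the driving shear stress uses γ_sat:
FS = [c' + γ' z cos²β tanφ'] / [γ_sat z sinβ cosβ]
(For c' = 0 this reduces to FS = (γ'/γ_sat)·tanφ'/tanβ.)
γ' = 18.7 − 9.81 = 8.89 kN/m³
Numerator = 0.0 + 8.89·5.1·cos²18.8°·tan37.9° = 0.0 + 8.89·5.1·0.8961·0.7785 = 31.630 kPa
Denominator = 18.7·5.1·sin18.8°·cos18.8° = 18.7·5.1·0.3223·0.9466 = 29.095 kPa
FS = 31.630 / 29.095 = 1.087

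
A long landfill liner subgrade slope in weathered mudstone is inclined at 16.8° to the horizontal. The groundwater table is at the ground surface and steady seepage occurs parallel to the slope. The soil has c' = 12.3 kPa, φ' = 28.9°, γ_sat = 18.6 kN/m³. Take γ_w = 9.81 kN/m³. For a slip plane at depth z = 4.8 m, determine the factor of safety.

FS = 1.36

With seepage parallel to the slope and the water table at the surface, the effective normal stress on the slip plane uses the buoyant unit weight γ' = γ_sat − γ_w while the driving shear stress uses γ_sat:
FS = [c' + γ' z cos²β tanφ'] / [γ_sat z sinβ cosβ]
γ' = 18.6 − 9.81 = 8.79 kN/m³
Numerator = 12.3 + 8.79·4.8·cos²16.8°·tan28.9° = 12.3 + 8.79·4.8·0.9165·0.5520 = 33.645 kPa
Denominator = 18.6·4.8·sin16.8°·cos16.8° = 18.6·4.8·0.2890·0.9573 = 24.703 kPa
FS = 33.645 / 24.703 = 1.362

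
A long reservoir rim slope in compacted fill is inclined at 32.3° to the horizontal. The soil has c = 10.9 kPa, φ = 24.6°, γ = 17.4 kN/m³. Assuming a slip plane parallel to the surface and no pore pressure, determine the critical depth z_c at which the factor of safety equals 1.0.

Setting FS = 1.00 in FS = [c + γz cos²β tanφ] / [γz sinβ cosβ] and solving for z:
z = c / [γ cosβ (FS·sinβ − cosβ·tanφ)]
  = 10.9 / [17.4·cos32.3°·(1.00·sin32.3° − cos32.3°·tan24.6°)]
  = 10.9 / [17.4·0.8453·(1.00·0.5344 − 0.8453·0.4578)]
  = 10.9 / 2.1673 = 5.029 m

z_c = 5.03 m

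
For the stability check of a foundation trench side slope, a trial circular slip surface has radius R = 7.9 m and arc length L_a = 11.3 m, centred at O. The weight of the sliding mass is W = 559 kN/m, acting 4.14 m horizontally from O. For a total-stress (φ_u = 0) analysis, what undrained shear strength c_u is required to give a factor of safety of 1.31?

FS = c_u·L_a·R / (W·d), so c_u = FS·W·d / (L_a·R).
c_u = 1.31·559·4.14 / (11.30·7.9) = 3031.7 / 89.27 = 33.96 kPa

c_u = 34.0 kPa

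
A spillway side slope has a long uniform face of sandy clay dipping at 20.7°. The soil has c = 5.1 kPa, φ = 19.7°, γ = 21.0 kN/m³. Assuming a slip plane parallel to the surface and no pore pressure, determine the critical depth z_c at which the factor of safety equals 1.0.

z_c = 14.01 m

Setting FS = 1.00 in FS = [c + γz cos²β tanφ] / [γz sinβ cosβ] and solving for z:
z = c / [γ cosβ (FS·sinβ − cosβ·tanφ)]
  = 5.1 / [21.0·cos20.7°·(1.00·sin20.7° − cos20.7°·tan19.7°)]
  = 5.1 / [21.0·0.9354·(1.00·0.3535 − 0.9354·0.3581)]
  = 5.1 / 0.3642 = 14.005 m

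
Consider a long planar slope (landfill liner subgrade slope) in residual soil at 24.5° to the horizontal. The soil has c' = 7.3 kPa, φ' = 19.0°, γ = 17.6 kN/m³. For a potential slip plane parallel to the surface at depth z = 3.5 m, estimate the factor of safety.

FS = 1.07

For an infinite slope with a slip plane parallel to the surface (no pore pressure): FS = [c' + γz cos²β tanφ'] / [γz sinβ cosβ].
γz = 17.6·3.5 = 61.60 kN/m²
Numerator = 7.3 + 61.60·cos²24.5°·tan19.0° = 7.3 + 61.60·0.8280·0.3443 = 24.863 kPa
Denominator = 61.60·sin24.5°·cos24.5° = 61.60·0.4147·0.9100 = 23.245 kPa
FS = 24.863 / 23.245 = 1.070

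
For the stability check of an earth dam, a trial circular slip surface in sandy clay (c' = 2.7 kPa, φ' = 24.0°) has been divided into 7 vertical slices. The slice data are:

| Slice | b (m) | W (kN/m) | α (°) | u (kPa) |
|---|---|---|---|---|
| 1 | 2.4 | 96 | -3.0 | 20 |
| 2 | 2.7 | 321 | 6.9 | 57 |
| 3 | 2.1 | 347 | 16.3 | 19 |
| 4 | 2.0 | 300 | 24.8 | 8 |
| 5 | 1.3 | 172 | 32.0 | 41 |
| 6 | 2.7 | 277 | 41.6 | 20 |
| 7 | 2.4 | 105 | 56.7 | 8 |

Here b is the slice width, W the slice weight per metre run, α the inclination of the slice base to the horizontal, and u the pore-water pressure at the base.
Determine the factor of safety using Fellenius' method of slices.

FS = 0.80

Ordinary method of slices: FS = Σ[c'·Δl_i + (W_i cosα_i − u_i·Δl_i)·tanφ'] / Σ W_i sinα_i, with Δl_i = b_i / cosα_i.
Slice 1: Δl = 2.4/cos(-3.0°) = 2.403 m; N'_1 = 96·cos(-3.0°) − 20·2.403 = 47.8; c'Δl = 6.49; W sinα = -5.0
Slice 2: Δl = 2.7/cos6.9° = 2.720 m; N'_2 = 321·cos6.9° − 57·2.720 = 163.7; c'Δl = 7.34; W sinα = 38.6
Slice 3: Δl = 2.1/cos16.3° = 2.188 m; N'_3 = 347·cos16.3° − 19·2.188 = 291.5; c'Δl = 5.91; W sinα = 97.4
Slice 4: Δl = 2.0/cos24.8° = 2.203 m; N'_4 = 300·cos24.8° − 8·2.203 = 254.7; c'Δl = 5.95; W sinα = 125.8
Slice 5: Δl = 1.3/cos32.0° = 1.533 m; N'_5 = 172·cos32.0° − 41·1.533 = 83.0; c'Δl = 4.14; W sinα = 91.1
Slice 6: Δl = 2.7/cos41.6° = 3.611 m; N'_6 = 277·cos41.6° − 20·3.611 = 134.9; c'Δl = 9.75; W sinα = 183.9
Slice 7: Δl = 2.4/cos56.7° = 4.371 m; N'_7 = 105·cos56.7° − 8·4.371 = 22.7; c'Δl = 11.80; W sinα = 87.8
Σc'Δl = 51.4 kN/m; ΣN' = 998.3 kN/m; ΣW sinα = 619.6 kN/m
Resisting = 51.4 + 998.3·tan24.0° = 51.4 + 444.5 = 495.8 kN/m
FS = 495.8 / 619.6 = 0.800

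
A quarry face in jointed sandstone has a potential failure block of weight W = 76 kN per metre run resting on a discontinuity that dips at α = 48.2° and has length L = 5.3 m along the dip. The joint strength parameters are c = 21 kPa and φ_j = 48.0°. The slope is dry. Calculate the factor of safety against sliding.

Resolving the block weight along and normal to the plane and applying the Mohr–Coulomb strength on the joint:
N' = W cosα = 76·cos48.2° = 50.7 kN/m
Driving force T = W sinα = 76·sin48.2° = 56.7 kN/m
Resisting force R = c·L + N'·tanφ_j = 21·5.3 + 50.7·tan48.0° = 111.3 + 56.3 = 167.6 kN/m
FS = R / T = 167.6 / 56.7 = 2.957

FS = 2.96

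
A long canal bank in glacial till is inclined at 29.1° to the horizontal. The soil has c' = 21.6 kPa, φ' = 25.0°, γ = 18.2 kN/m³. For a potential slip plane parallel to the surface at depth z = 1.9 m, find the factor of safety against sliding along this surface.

For an infinite slope with a slip plane parallel to the surface (no pore pressure): FS = [c' + γz cos²β tanφ'] / [γz sinβ cosβ].
γz = 18.2·1.9 = 34.58 kN/m²
Numerator = 21.6 + 34.58·cos²29.1°·tan25.0° = 21.6 + 34.58·0.7635·0.4663 = 33.911 kPa
Denominator = 34.58·sin29.1°·cos29.1° = 34.58·0.4863·0.8738 = 14.695 kPa
FS = 33.911 / 14.695 = 2.308

FS = 2.31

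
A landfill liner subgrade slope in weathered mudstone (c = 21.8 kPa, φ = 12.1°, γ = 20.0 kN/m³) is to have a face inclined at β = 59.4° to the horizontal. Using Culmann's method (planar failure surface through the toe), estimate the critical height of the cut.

Culmann's analysis gives the critical failure plane at α_cr = (β + φ)/2 = (59.4 + 12.1)/2 = 35.8°, and the critical height
H_c = (4c/γ) · sinβ cosφ / [1 − cos(β − φ)]
    = (4·21.8/20.0) · sin59.4°·cos12.1° / [1 − cos(47.3°)]
    = 4.360 · 0.8607·0.9778 / [1 − 0.6782]
    = 4.360 · 0.8416 / 0.3218
    = 11.40 m

H_c = 11.40 m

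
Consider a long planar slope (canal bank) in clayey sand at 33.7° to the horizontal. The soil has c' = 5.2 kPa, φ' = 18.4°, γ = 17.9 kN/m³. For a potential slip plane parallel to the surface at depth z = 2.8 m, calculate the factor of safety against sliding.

For an infinite slope with a slip plane parallel to the surface (no pore pressure): FS = [c' + γz cos²β tanφ'] / [γz sinβ cosβ].
γz = 17.9·2.8 = 50.12 kN/m²
Numerator = 5.2 + 50.12·cos²33.7°·tan18.4° = 5.2 + 50.12·0.6921·0.3327 = 16.740 kPa
Denominator = 50.12·sin33.7°·cos33.7° = 50.12·0.5548·0.8320 = 23.136 kPa
FS = 16.740 / 23.136 = 0.724

FS = 0.72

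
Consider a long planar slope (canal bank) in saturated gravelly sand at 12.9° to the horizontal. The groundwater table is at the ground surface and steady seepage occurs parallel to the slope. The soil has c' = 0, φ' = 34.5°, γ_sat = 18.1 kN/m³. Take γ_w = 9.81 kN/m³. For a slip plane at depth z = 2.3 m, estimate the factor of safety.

With seepage parallel to the slope and the water table at the surface, the effective normal stress on the slip plane uses the buoyant unit weight γ' = γ_sat − γ_w while the driving shear stress uses γ_sat:
FS = [c' + γ' z cos²β tanφ'] / [γ_sat z sinβ cosβ]
(For c' = 0 this reduces to FS = (γ'/γ_sat)·tanφ'/tanβ.)
γ' = 18.1 − 9.81 = 8.29 kN/m³
Numerator = 0.0 + 8.29·2.3·cos²12.9°·tan34.5° = 0.0 + 8.29·2.3·0.9502·0.6873 = 12.451 kPa
Denominator = 18.1·2.3·sin12.9°·cos12.9° = 18.1·2.3·0.2233·0.9748 = 9.059 kPa
FS = 12.451 / 9.059 = 1.374

FS = 1.37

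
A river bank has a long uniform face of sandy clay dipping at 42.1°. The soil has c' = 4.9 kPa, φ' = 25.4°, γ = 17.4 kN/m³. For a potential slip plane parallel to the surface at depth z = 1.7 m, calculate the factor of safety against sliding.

FS = 0.86

For an infinite slope with a slip plane parallel to the surface (no pore pressure): FS = [c' + γz cos²β tanφ'] / [γz sinβ cosβ].
γz = 17.4·1.7 = 29.58 kN/m²
Numerator = 4.9 + 29.58·cos²42.1°·tan25.4° = 4.9 + 29.58·0.5505·0.4748 = 12.633 kPa
Denominator = 29.58·sin42.1°·cos42.1° = 29.58·0.6704·0.7420 = 14.714 kPa
FS = 12.633 / 14.714 = 0.859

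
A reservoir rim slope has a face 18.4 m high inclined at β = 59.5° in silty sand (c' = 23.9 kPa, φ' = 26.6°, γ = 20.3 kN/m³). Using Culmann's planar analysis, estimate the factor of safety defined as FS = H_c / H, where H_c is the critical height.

H_c = (4c'/γ) · sinβ cosφ' / [1 − cos(β − φ')]
    = (4·23.9/20.3) · sin59.5°·cos26.6° / [1 − cos32.9°]
    = 4.709 · 0.7704 / 0.1604 = 22.62 m
FS = H_c / H = 22.62 / 18.4 = 1.229

FS = 1.23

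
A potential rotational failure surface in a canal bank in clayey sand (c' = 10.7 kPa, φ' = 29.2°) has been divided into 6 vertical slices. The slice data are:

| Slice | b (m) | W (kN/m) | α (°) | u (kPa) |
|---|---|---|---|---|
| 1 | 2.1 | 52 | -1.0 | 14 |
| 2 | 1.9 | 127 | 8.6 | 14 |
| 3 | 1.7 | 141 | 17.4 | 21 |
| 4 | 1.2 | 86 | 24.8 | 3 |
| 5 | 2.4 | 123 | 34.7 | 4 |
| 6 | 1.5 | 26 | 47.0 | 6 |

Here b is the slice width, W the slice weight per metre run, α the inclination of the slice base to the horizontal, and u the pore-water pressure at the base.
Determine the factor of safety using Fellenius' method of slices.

Ordinary method of slices: FS = Σ[c'·Δl_i + (W_i cosα_i − u_i·Δl_i)·tanφ'] / Σ W_i sinα_i, with Δl_i = b_i / cosα_i.
Slice 1: Δl = 2.1/cos(-1.0°) = 2.100 m; N'_1 = 52·cos(-1.0°) − 14·2.100 = 22.6; c'Δl = 22.47; W sinα = -0.9
Slice 2: Δl = 1.9/cos8.6° = 1.922 m; N'_2 = 127·cos8.6° − 14·1.922 = 98.7; c'Δl = 20.56; W sinα = 19.0
Slice 3: Δl = 1.7/cos17.4° = 1.782 m; N'_3 = 141·cos17.4° − 21·1.782 = 97.1; c'Δl = 19.06; W sinα = 42.2
Slice 4: Δl = 1.2/cos24.8° = 1.322 m; N'_4 = 86·cos24.8° − 3·1.322 = 74.1; c'Δl = 14.14; W sinα = 36.1
Slice 5: Δl = 2.4/cos34.7° = 2.919 m; N'_5 = 123·cos34.7° − 4·2.919 = 89.4; c'Δl = 31.24; W sinα = 70.0
Slice 6: Δl = 1.5/cos47.0° = 2.199 m; N'_6 = 26·cos47.0° − 6·2.199 = 4.5; c'Δl = 23.53; W sinα = 19.0
Σc'Δl = 131.0 kN/m; ΣN' = 386.5 kN/m; ΣW sinα = 185.4 kN/m
Resisting = 131.0 + 386.5·tan29.2° = 131.0 + 216.0 = 347.0 kN/m
FS = 347.0 / 185.4 = 1.872

FS = 1.87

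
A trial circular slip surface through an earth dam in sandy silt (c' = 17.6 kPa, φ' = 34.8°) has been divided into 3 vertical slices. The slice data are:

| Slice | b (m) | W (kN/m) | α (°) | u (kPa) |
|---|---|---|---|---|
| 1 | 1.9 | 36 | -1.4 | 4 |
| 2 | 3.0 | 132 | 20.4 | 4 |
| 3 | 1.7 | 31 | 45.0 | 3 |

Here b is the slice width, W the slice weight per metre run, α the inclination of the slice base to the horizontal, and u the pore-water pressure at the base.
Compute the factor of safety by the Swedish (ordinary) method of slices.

Ordinary method of slices: FS = Σ[c'·Δl_i + (W_i cosα_i − u_i·Δl_i)·tanφ'] / Σ W_i sinα_i, with Δl_i = b_i / cosα_i.
Slice 1: Δl = 1.9/cos(-1.4°) = 1.901 m; N'_1 = 36·cos(-1.4°) − 4·1.901 = 28.4; c'Δl = 33.45; W sinα = -0.9
Slice 2: Δl = 3.0/cos20.4° = 3.201 m; N'_2 = 132·cos20.4° − 4·3.201 = 110.9; c'Δl = 56.33; W sinα = 46.0
Slice 3: Δl = 1.7/cos45.0° = 2.404 m; N'_3 = 31·cos45.0° − 3·2.404 = 14.7; c'Δl = 42.31; W sinα = 21.9
Σc'Δl = 132.1 kN/m; ΣN' = 154.0 kN/m; ΣW sinα = 67.1 kN/m
Resisting = 132.1 + 154.0·tan34.8° = 132.1 + 107.0 = 239.1 kN/m
FS = 239.1 / 67.1 = 3.566

FS = 3.57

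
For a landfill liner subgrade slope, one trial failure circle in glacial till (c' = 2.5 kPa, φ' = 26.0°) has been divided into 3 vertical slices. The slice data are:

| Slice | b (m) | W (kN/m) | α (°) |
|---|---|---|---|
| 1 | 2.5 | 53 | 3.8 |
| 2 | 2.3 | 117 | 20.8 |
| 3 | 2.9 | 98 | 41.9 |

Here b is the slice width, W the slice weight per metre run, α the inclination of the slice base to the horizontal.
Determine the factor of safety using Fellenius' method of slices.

Ordinary method of slices: FS = Σ[c'·Δl_i + (W_i cosα_i)·tanφ'] / Σ W_i sinα_i, with Δl_i = b_i / cosα_i.
Slice 1: Δl = 2.5/cos3.8° = 2.506 m; N'_1 = 53·cos3.8° = 52.9; c'Δl = 6.26; W sinα = 3.5
Slice 2: Δl = 2.3/cos20.8° = 2.460 m; N'_2 = 117·cos20.8° = 109.4; c'Δl = 6.15; W sinα = 41.5
Slice 3: Δl = 2.9/cos41.9° = 3.896 m; N'_3 = 98·cos41.9° = 72.9; c'Δl = 9.74; W sinα = 65.4
Σc'Δl = 22.2 kN/m; ΣN' = 235.2 kN/m; ΣW sinα = 110.5 kN/m
Resisting = 22.2 + 235.2·tan26.0° = 22.2 + 114.7 = 136.9 kN/m
FS = 136.9 / 110.5 = 1.239

FS = 1.24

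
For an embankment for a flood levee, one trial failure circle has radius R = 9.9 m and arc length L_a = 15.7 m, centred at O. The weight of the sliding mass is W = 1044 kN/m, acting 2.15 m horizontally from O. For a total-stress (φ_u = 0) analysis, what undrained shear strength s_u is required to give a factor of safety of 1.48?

s_u = 21.4 kPa

FS = s_u·L_a·R / (W·d), so s_u = FS·W·d / (L_a·R).
s_u = 1.48·1044·2.15 / (15.70·9.9) = 3322.0 / 155.43 = 21.37 kPa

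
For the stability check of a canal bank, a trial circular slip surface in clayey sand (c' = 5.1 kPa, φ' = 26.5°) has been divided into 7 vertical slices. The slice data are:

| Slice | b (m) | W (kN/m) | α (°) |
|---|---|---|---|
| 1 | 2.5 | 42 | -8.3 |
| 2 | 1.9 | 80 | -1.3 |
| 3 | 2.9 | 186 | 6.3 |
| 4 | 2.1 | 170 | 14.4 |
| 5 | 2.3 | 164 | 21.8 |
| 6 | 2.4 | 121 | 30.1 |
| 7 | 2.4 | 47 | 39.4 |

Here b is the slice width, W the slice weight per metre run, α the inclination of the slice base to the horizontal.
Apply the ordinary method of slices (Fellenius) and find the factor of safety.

Ordinary method of slices: FS = Σ[c'·Δl_i + (W_i cosα_i)·tanφ'] / Σ W_i sinα_i, with Δl_i = b_i / cosα_i.
Slice 1: Δl = 2.5/cos(-8.3°) = 2.526 m; N'_1 = 42·cos(-8.3°) = 41.6; c'Δl = 12.88; W sinα = -6.1
Slice 2: Δl = 1.9/cos(-1.3°) = 1.900 m; N'_2 = 80·cos(-1.3°) = 80.0; c'Δl = 9.69; W sinα = -1.8
Slice 3: Δl = 2.9/cos6.3° = 2.918 m; N'_3 = 186·cos6.3° = 184.9; c'Δl = 14.88; W sinα = 20.4
Slice 4: Δl = 2.1/cos14.4° = 2.168 m; N'_4 = 170·cos14.4° = 164.7; c'Δl = 11.06; W sinα = 42.3
Slice 5: Δl = 2.3/cos21.8° = 2.477 m; N'_5 = 164·cos21.8° = 152.3; c'Δl = 12.63; W sinα = 60.9
Slice 6: Δl = 2.4/cos30.1° = 2.774 m; N'_6 = 121·cos30.1° = 104.7; c'Δl = 14.15; W sinα = 60.7
Slice 7: Δl = 2.4/cos39.4° = 3.106 m; N'_7 = 47·cos39.4° = 36.3; c'Δl = 15.84; W sinα = 29.8
Σc'Δl = 91.1 kN/m; ΣN' = 764.3 kN/m; ΣW sinα = 206.2 kN/m
Resisting = 91.1 + 764.3·tan26.5° = 91.1 + 381.1 = 472.2 kN/m
FS = 472.2 / 206.2 = 2.290

FS = 2.29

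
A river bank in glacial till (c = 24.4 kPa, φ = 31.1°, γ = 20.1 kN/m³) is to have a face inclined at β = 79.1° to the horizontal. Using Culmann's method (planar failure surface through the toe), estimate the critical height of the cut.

H_c = 12.34 m

Culmann's analysis gives the critical failure plane at α_cr = (β + φ)/2 = (79.1 + 31.1)/2 = 55.1°, and the critical height
H_c = (4c/γ) · sinβ cosφ / [1 − cos(β − φ)]
    = (4·24.4/20.1) · sin79.1°·cos31.1° / [1 − cos(48.0°)]
    = 4.856 · 0.9820·0.8563 / [1 − 0.6691]
    = 4.856 · 0.8408 / 0.3309
    = 12.34 m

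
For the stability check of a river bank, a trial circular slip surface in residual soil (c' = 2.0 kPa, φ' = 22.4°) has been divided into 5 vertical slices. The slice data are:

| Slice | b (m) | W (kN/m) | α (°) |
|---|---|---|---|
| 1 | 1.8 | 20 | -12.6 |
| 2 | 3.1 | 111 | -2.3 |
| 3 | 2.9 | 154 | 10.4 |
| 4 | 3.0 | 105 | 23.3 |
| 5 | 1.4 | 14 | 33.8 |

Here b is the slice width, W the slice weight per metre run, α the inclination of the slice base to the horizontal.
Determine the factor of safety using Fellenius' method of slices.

Ordinary method of slices: FS = Σ[c'·Δl_i + (W_i cosα_i)·tanφ'] / Σ W_i sinα_i, with Δl_i = b_i / cosα_i.
Slice 1: Δl = 1.8/cos(-12.6°) = 1.844 m; N'_1 = 20·cos(-12.6°) = 19.5; c'Δl = 3.69; W sinα = -4.4
Slice 2: Δl = 3.1/cos(-2.3°) = 3.102 m; N'_2 = 111·cos(-2.3°) = 110.9; c'Δl = 6.20; W sinα = -4.5
Slice 3: Δl = 2.9/cos10.4° = 2.948 m; N'_3 = 154·cos10.4° = 151.5; c'Δl = 5.90; W sinα = 27.8
Slice 4: Δl = 3.0/cos23.3° = 3.266 m; N'_4 = 105·cos23.3° = 96.4; c'Δl = 6.53; W sinα = 41.5
Slice 5: Δl = 1.4/cos33.8° = 1.685 m; N'_5 = 14·cos33.8° = 11.6; c'Δl = 3.37; W sinα = 7.8
Σc'Δl = 25.7 kN/m; ΣN' = 390.0 kN/m; ΣW sinα = 68.3 kN/m
Resisting = 25.7 + 390.0·tan22.4° = 25.7 + 160.7 = 186.4 kN/m
FS = 186.4 / 68.3 = 2.729

FS = 2.73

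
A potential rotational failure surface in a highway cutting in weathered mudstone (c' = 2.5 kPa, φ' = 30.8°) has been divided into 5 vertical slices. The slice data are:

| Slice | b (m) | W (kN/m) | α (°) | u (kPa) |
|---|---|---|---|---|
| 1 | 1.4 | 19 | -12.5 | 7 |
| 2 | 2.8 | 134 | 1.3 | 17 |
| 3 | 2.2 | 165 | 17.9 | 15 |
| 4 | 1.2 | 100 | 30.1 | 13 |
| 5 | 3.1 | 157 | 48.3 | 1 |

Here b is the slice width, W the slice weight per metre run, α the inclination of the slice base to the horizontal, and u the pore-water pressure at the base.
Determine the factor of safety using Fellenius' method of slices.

FS = 1.20

Ordinary method of slices: FS = Σ[c'·Δl_i + (W_i cosα_i − u_i·Δl_i)·tanφ'] / Σ W_i sinα_i, with Δl_i = b_i / cosα_i.
Slice 1: Δl = 1.4/cos(-12.5°) = 1.434 m; N'_1 = 19·cos(-12.5°) − 7·1.434 = 8.5; c'Δl = 3.58; W sinα = -4.1
Slice 2: Δl = 2.8/cos1.3° = 2.801 m; N'_2 = 134·cos1.3° − 17·2.801 = 86.4; c'Δl = 7.00; W sinα = 3.0
Slice 3: Δl = 2.2/cos17.9° = 2.312 m; N'_3 = 165·cos17.9° − 15·2.312 = 122.3; c'Δl = 5.78; W sinα = 50.7
Slice 4: Δl = 1.2/cos30.1° = 1.387 m; N'_4 = 100·cos30.1° − 13·1.387 = 68.5; c'Δl = 3.47; W sinα = 50.2
Slice 5: Δl = 3.1/cos48.3° = 4.660 m; N'_5 = 157·cos48.3° − 1·4.660 = 99.8; c'Δl = 11.65; W sinα = 117.2
Σc'Δl = 31.5 kN/m; ΣN' = 385.5 kN/m; ΣW sinα = 217.0 kN/m
Resisting = 31.5 + 385.5·tan30.8° = 31.5 + 229.8 = 261.3 kN/m
FS = 261.3 / 217.0 = 1.204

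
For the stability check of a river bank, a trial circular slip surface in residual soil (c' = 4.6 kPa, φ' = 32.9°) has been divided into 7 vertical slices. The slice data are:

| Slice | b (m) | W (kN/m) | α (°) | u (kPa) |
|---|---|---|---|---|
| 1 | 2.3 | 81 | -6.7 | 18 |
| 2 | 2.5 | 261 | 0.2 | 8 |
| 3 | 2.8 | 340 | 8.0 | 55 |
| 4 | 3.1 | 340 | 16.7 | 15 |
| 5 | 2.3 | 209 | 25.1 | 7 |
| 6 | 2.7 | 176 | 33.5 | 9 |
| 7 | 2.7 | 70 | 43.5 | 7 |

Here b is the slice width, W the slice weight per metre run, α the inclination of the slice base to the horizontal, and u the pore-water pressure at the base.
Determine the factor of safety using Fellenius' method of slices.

FS = 2.09

Ordinary method of slices: FS = Σ[c'·Δl_i + (W_i cosα_i − u_i·Δl_i)·tanφ'] / Σ W_i sinα_i, with Δl_i = b_i / cosα_i.
Slice 1: Δl = 2.3/cos(-6.7°) = 2.316 m; N'_1 = 81·cos(-6.7°) − 18·2.316 = 38.8; c'Δl = 10.65; W sinα = -9.5
Slice 2: Δl = 2.5/cos0.2° = 2.500 m; N'_2 = 261·cos0.2° − 8·2.500 = 241.0; c'Δl = 11.50; W sinα = 0.9
Slice 3: Δl = 2.8/cos8.0° = 2.828 m; N'_3 = 340·cos8.0° − 55·2.828 = 181.2; c'Δl = 13.01; W sinα = 47.3
Slice 4: Δl = 3.1/cos16.7° = 3.237 m; N'_4 = 340·cos16.7° − 15·3.237 = 277.1; c'Δl = 14.89; W sinα = 97.7
Slice 5: Δl = 2.3/cos25.1° = 2.540 m; N'_5 = 209·cos25.1° − 7·2.540 = 171.5; c'Δl = 11.68; W sinα = 88.7
Slice 6: Δl = 2.7/cos33.5° = 3.238 m; N'_6 = 176·cos33.5° − 9·3.238 = 117.6; c'Δl = 14.89; W sinα = 97.1
Slice 7: Δl = 2.7/cos43.5° = 3.722 m; N'_7 = 70·cos43.5° − 7·3.722 = 24.7; c'Δl = 17.12; W sinα = 48.2
Σc'Δl = 93.7 kN/m; ΣN' = 1051.9 kN/m; ΣW sinα = 370.5 kN/m
Resisting = 93.7 + 1051.9·tan32.9° = 93.7 + 680.5 = 774.2 kN/m
FS = 774.2 / 370.5 = 2.090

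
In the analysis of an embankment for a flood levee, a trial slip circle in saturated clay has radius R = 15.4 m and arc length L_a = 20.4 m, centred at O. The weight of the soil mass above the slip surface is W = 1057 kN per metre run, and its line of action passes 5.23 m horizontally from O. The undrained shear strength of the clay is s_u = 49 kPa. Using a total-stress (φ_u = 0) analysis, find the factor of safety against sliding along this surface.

FS = 2.78

Taking moments about the centre O, the resisting moment is provided by the undrained shear strength acting along the arc:
M_R = s_u·L_a·R = 49·20.40·15.4 = 15393.8 kN·m/m
M_D = W·d = 1057·5.23 = 5528.1 kN·m/m
FS = M_R / M_D = 15393.8 / 5528.1 = 2.785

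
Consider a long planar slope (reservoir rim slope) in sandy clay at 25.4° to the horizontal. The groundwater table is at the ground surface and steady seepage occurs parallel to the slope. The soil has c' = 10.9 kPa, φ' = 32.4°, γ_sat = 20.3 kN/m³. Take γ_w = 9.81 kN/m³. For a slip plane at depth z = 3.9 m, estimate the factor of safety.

FS = 1.05

With seepage parallel to the slope and the water table at the surface, the effective normal stress on the slip plane uses the buoyant unit weight γ' = γ_sat − γ_w while the driving shear stress uses γ_sat:
FS = [c' + γ' z cos²β tanφ'] / [γ_sat z sinβ cosβ]
γ' = 20.3 − 9.81 = 10.49 kN/m³
Numerator = 10.9 + 10.49·3.9·cos²25.4°·tan32.4° = 10.9 + 10.49·3.9·0.8160·0.6346 = 32.086 kPa
Denominator = 20.3·3.9·sin25.4°·cos25.4° = 20.3·3.9·0.4289·0.9033 = 30.676 kPa
FS = 32.086 / 30.676 = 1.046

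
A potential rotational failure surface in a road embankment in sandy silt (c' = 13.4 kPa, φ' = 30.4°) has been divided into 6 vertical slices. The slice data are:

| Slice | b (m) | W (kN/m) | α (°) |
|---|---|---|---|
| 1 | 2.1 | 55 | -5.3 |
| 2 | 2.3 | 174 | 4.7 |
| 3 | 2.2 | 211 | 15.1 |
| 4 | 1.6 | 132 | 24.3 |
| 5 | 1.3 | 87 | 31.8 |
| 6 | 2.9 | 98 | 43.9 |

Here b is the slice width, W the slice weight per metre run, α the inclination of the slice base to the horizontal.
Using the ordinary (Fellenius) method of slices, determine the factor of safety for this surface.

FS = 2.57

Ordinary method of slices: FS = Σ[c'·Δl_i + (W_i cosα_i)·tanφ'] / Σ W_i sinα_i, with Δl_i = b_i / cosα_i.
Slice 1: Δl = 2.1/cos(-5.3°) = 2.109 m; N'_1 = 55·cos(-5.3°) = 54.8; c'Δl = 28.26; W sinα = -5.1
Slice 2: Δl = 2.3/cos4.7° = 2.308 m; N'_2 = 174·cos4.7° = 173.4; c'Δl = 30.92; W sinα = 14.3
Slice 3: Δl = 2.2/cos15.1° = 2.279 m; N'_3 = 211·cos15.1° = 203.7; c'Δl = 30.53; W sinα = 55.0
Slice 4: Δl = 1.6/cos24.3° = 1.756 m; N'_4 = 132·cos24.3° = 120.3; c'Δl = 23.52; W sinα = 54.3
Slice 5: Δl = 1.3/cos31.8° = 1.530 m; N'_5 = 87·cos31.8° = 73.9; c'Δl = 20.50; W sinα = 45.8
Slice 6: Δl = 2.9/cos43.9° = 4.025 m; N'_6 = 98·cos43.9° = 70.6; c'Δl = 53.93; W sinα = 68.0
Σc'Δl = 187.7 kN/m; ΣN' = 696.8 kN/m; ΣW sinα = 232.3 kN/m
Resisting = 187.7 + 696.8·tan30.4° = 187.7 + 408.8 = 596.5 kN/m
FS = 596.5 / 232.3 = 2.568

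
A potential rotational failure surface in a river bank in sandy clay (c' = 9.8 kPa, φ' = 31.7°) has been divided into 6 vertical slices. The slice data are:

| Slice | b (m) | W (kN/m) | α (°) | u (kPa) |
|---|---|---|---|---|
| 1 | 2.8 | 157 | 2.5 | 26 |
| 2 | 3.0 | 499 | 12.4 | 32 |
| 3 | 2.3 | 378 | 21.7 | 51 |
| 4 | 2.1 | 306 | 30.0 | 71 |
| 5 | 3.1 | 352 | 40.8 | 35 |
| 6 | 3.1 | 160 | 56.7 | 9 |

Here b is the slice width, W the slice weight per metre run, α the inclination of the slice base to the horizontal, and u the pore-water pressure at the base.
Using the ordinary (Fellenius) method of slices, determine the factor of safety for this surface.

Ordinary method of slices: FS = Σ[c'·Δl_i + (W_i cosα_i − u_i·Δl_i)·tanφ'] / Σ W_i sinα_i, with Δl_i = b_i / cosα_i.
Slice 1: Δl = 2.8/cos2.5° = 2.803 m; N'_1 = 157·cos2.5° − 26·2.803 = 84.0; c'Δl = 27.47; W sinα = 6.8
Slice 2: Δl = 3.0/cos12.4° = 3.072 m; N'_2 = 499·cos12.4° − 32·3.072 = 389.1; c'Δl = 30.10; W sinα = 107.2
Slice 3: Δl = 2.3/cos21.7° = 2.475 m; N'_3 = 378·cos21.7° − 51·2.475 = 225.0; c'Δl = 24.26; W sinα = 139.8
Slice 4: Δl = 2.1/cos30.0° = 2.425 m; N'_4 = 306·cos30.0° − 71·2.425 = 92.8; c'Δl = 23.76; W sinα = 153.0
Slice 5: Δl = 3.1/cos40.8° = 4.095 m; N'_5 = 352·cos40.8° − 35·4.095 = 123.1; c'Δl = 40.13; W sinα = 230.0
Slice 6: Δl = 3.1/cos56.7° = 5.646 m; N'_6 = 160·cos56.7° − 9·5.646 = 37.0; c'Δl = 55.33; W sinα = 133.7
Σc'Δl = 201.1 kN/m; ΣN' = 951.0 kN/m; ΣW sinα = 770.5 kN/m
Resisting = 201.1 + 951.0·tan31.7° = 201.1 + 587.4 = 788.4 kN/m
FS = 788.4 / 770.5 = 1.023

FS = 1.02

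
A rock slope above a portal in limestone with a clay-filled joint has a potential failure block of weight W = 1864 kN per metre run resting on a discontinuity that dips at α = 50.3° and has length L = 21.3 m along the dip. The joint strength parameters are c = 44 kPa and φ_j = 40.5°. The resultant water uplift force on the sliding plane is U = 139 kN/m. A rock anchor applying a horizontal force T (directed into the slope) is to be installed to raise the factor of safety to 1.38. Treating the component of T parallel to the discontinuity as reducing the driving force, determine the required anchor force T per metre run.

Resolving forces along and normal to the sliding plane, with the horizontal anchor force T adding T·sinα to the effective normal force and T·cosα acting up the plane against the driving force:
FS = [cL + (W cosα − U + T sinα) tanφ_j] / [W sinα − T cosα]
Without the anchor: N' = 1051.7 kN/m, driving T_d = 1434.2 kN/m, resisting R = 44·21.3 + 1051.7·tan40.5° = 1835.4 kN/m, FS = 1.28.
Setting FS = 1.38 and solving for T:
1.38·(1434.2 − T cos50.3°) = 1835.4 + T sin50.3°·tan40.5°
T·(sin50.3°·tan40.5° + 1.38·cos50.3°) = 1.38·1434.2 − 1835.4
T·(0.7694·0.8541 + 1.38·0.6388) = 1979.1 − 1835.4 = 143.7
T·1.5386 = 143.7
T = 93.4 kN/m

T = 93 kN/m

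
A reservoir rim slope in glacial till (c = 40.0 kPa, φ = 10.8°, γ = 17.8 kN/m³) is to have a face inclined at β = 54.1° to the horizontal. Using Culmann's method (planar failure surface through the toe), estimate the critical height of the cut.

H_c = 26.27 m

Culmann's analysis gives the critical failure plane at α_cr = (β + φ)/2 = (54.1 + 10.8)/2 = 32.5°, and the critical height
H_c = (4c/γ) · sinβ cosφ / [1 − cos(β − φ)]
    = (4·40.0/17.8) · sin54.1°·cos10.8° / [1 − cos(43.3°)]
    = 8.989 · 0.8100·0.9823 / [1 − 0.7278]
    = 8.989 · 0.7957 / 0.2722
    = 26.27 m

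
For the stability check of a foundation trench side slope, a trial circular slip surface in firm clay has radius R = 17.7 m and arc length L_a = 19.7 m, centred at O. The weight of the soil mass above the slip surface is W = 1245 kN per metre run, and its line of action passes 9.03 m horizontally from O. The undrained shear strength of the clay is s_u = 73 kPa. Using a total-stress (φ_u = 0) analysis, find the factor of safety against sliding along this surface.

Taking moments about the centre O, the resisting moment is provided by the undrained shear strength acting along the arc:
M_R = s_u·L_a·R = 73·19.70·17.7 = 25454.4 kN·m/m
M_D = W·d = 1245·9.03 = 11242.3 kN·m/m
FS = M_R / M_D = 25454.4 / 11242.3 = 2.264

FS = 2.26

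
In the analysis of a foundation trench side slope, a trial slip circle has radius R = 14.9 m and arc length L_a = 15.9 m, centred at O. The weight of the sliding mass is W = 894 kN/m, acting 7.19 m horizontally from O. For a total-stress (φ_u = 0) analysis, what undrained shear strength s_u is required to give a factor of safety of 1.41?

FS = s_u·L_a·R / (W·d), so s_u = FS·W·d / (L_a·R).
s_u = 1.41·894·7.19 / (15.90·14.9) = 9063.3 / 236.91 = 38.26 kPa

s_u = 38.3 kPa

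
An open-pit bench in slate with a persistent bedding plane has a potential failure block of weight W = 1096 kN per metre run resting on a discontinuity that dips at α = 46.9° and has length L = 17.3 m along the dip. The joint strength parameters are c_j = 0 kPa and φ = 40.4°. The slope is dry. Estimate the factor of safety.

Resolving the block weight along and normal to the plane and applying the Mohr–Coulomb strength on the joint:
N' = W cosα = 1096·cos46.9° = 748.9 kN/m
Driving force T = W sinα = 1096·sin46.9° = 800.3 kN/m
Resisting force R = c_j·L + N'·tanφ = 0·17.3 + 748.9·tan40.4° = 0.0 + 637.3 = 637.3 kN/m
FS = R / T = 637.3 / 800.3 = 0.796

FS = 0.80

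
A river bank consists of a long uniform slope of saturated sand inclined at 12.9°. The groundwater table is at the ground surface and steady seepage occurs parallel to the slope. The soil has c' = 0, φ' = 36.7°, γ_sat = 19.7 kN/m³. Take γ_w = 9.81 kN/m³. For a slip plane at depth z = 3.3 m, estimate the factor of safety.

FS = 1.63

With seepage parallel to the slope and the water table at the surface, the effective normal stress on the slip plane uses the buoyant unit weight γ' = γ_sat − γ_w while the driving shear stress uses γ_sat:
FS = [c' + γ' z cos²β tanφ'] / [γ_sat z sinβ cosβ]
(For c' = 0 this reduces to FS = (γ'/γ_sat)·tanφ'/tanβ.)
γ' = 19.7 − 9.81 = 9.89 kN/m³
Numerator = 0.0 + 9.89·3.3·cos²12.9°·tan36.7° = 0.0 + 9.89·3.3·0.9502·0.7454 = 23.114 kPa
Denominator = 19.7·3.3·sin12.9°·cos12.9° = 19.7·3.3·0.2233·0.9748 = 14.147 kPa
FS = 23.114 / 14.147 = 1.634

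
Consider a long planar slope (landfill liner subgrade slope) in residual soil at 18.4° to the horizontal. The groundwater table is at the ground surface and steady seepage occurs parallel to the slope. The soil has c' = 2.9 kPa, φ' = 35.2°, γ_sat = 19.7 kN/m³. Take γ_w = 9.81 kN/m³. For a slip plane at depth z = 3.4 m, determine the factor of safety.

With seepage parallel to the slope and the water table at the surface, the effective normal stress on the slip plane uses the buoyant unit weight γ' = γ_sat − γ_w while the driving shear stress uses γ_sat:
FS = [c' + γ' z cos²β tanφ'] / [γ_sat z sinβ cosβ]
γ' = 19.7 − 9.81 = 9.89 kN/m³
Numerator = 2.9 + 9.89·3.4·cos²18.4°·tan35.2° = 2.9 + 9.89·3.4·0.9004·0.7054 = 24.257 kPa
Denominator = 19.7·3.4·sin18.4°·cos18.4° = 19.7·3.4·0.3156·0.9489 = 20.061 kPa
FS = 24.257 / 20.061 = 1.209

FS = 1.21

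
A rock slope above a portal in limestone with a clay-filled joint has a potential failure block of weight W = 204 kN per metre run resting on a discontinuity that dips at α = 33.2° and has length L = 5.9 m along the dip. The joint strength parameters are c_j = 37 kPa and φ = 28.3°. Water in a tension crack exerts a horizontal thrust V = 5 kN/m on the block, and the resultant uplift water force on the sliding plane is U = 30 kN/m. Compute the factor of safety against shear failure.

FS = 2.52

Resolving the block weight along and normal to the plane and applying the Mohr–Coulomb strength on the joint:
N' = W cosα − U − V sinα = 204·cos33.2° − 30 − 5·sin33.2° = 138.0 kN/m
Driving force T = W sinα + V cosα = 204·sin33.2° + 5·cos33.2° = 115.9 kN/m
Resisting force R = c_j·L + N'·tanφ = 37·5.9 + 138.0·tan28.3° = 218.3 + 74.3 = 292.6 kN/m
FS = R / T = 292.6 / 115.9 = 2.525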